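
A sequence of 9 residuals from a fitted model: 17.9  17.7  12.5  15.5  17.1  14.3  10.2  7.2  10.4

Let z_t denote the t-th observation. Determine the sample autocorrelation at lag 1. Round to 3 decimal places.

Mean z̄ = (17.9 + 17.7 + 12.5 + 15.5 + 17.1 + 14.3 + 10.2 + 7.2 + 10.4)/9 = 13.6444
Numerator Σ_{t=1}^{8}(z_t−z̄)(z_{t+1}−z̄) = 60.0191
Denominator Σ(z_t−z̄)² = 115.6022
r_1 = 60.0191 / 115.6022 = 0.519

0.519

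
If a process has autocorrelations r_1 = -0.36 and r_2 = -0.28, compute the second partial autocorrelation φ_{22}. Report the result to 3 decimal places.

-0.471

φ_{22} = (r_2 − r_1²) / (1 − r_1²)
r_1² = (-0.36)² = 0.1296
Numerator = -0.28 − 0.1296 = -0.4096; denominator = 1 − 0.1296 = 0.8704
φ_{22} = -0.4096 / 0.8704 = -0.471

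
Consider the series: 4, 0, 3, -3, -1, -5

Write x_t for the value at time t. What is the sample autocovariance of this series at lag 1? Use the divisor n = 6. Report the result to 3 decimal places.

-0.241

Mean x̄ = (4 + 0 + 3 − 3 − 1 − 5)/6 = -0.3333
Σ_{t=1}^{5}(x_t−x̄)(x_{t+1}−x̄) = -1.4444
γ_1 = -1.4444 / 6 = -0.241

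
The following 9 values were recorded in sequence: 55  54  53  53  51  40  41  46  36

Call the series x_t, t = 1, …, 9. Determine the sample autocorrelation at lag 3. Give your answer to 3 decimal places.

Mean x̄ = (55 + 54 + 53 + 53 + 51 + 40 + 41 + 46 + 36)/9 = 47.6667
Σ(x_t−x̄)(x_{t+3}−x̄) = (39.1111) + (21.1111) + (-40.8889) + (-35.5556) + (-5.5556) + (89.4444) = 67.6667
Denominator Σ(x_t−x̄)² = 404.0000
r_3 = 67.6667 / 404.0000 = 0.167

0.167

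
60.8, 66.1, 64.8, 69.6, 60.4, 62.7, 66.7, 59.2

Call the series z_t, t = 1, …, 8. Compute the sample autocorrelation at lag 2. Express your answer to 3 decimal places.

Mean z̄ = (60.8 + 66.1 + 64.8 + 69.6 + 60.4 + 62.7 + 66.7 + 59.2)/8 = 63.7875
Deviations from mean: -2.9875, 2.3125, 1.0125, 5.8125, -3.3875, -1.0875, 2.9125, -4.5875
Σ(z_t−z̄)(z_{t+2}−z̄) = (-3.0248) + (13.4414) + (-3.4298) + (-6.3211) + (-9.8661) + (4.9889) = -4.2116
Denominator Σ(z_t−z̄)² = 91.2688
r_2 = -4.2116 / 91.2688 = -0.046

-0.046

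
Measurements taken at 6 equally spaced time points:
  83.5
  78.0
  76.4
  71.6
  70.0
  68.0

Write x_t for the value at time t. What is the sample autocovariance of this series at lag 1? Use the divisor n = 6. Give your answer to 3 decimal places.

Mean x̄ = (83.5 + 78.0 + 76.4 + 71.6 + 70.0 + 68.0)/6 = 74.5833
Deviations: 8.9167, 3.4167, 1.8167, -2.9833, -4.5833, -6.5833
Σ_{t=1}^{5}(x_t−x̄)(x_{t+1}−x̄) = 75.0997
γ_1 = 75.0997 / 6 = 12.517

12.517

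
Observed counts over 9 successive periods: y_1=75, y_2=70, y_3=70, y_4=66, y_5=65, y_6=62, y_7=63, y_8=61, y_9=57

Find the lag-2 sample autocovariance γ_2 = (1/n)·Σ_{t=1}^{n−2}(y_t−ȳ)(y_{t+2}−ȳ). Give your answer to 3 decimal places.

8.796

Mean ȳ = (75 + 70 + 70 + 66 + 65 + 62 + 63 + 61 + 57)/9 = 65.4444
Σ_{t=1}^{7}(y_t−ȳ)(y_{t+2}−ȳ) = 79.1605
γ_2 = 79.1605 / 9 = 8.796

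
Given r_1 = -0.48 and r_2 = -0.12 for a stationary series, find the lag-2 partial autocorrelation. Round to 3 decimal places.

φ_{22} = (r_2 − r_1²) / (1 − r_1²)
r_1² = (-0.48)² = 0.2304
Numerator = -0.12 − 0.2304 = -0.3504; denominator = 1 − 0.2304 = 0.7696
φ_{22} = -0.3504 / 0.7696 = -0.455

-0.455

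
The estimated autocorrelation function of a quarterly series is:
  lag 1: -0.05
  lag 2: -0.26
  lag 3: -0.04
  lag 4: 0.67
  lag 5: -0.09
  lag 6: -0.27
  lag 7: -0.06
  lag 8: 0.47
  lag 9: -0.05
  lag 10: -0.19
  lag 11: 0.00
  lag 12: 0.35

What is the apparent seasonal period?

4

The largest autocorrelation is r_4 = 0.67, with weaker echoes at lags 8 (0.47) and 12 (0.35); the remaining lags stay at or below 0.00.
The dominant spike at lag 4 indicates a seasonal period of 4.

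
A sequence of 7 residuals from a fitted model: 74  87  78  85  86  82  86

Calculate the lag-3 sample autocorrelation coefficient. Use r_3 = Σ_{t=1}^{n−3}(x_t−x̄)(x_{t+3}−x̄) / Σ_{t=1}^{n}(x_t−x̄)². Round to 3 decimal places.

Mean x̄ = (74 + 87 + 78 + 85 + 86 + 82 + 86)/7 = 82.5714
Deviations from mean: -8.5714, 4.4286, -4.5714, 2.4286, 3.4286, -0.5714, 3.4286
Σ(x_t−x̄)(x_{t+3}−x̄) = (-20.8163) + (15.1837) + (2.6122) + (8.3265) = 5.3061
Denominator Σ(x_t−x̄)² = 143.7143
r_3 = 5.3061 / 143.7143 = 0.037

0.037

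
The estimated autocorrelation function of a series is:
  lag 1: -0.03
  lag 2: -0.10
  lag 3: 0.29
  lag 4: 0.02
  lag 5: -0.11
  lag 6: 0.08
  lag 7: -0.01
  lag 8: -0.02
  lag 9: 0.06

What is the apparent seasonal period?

3

The largest autocorrelation is r_3 = 0.29; the remaining lags stay at or below 0.08.
The dominant spike at lag 3 indicates a seasonal period of 3.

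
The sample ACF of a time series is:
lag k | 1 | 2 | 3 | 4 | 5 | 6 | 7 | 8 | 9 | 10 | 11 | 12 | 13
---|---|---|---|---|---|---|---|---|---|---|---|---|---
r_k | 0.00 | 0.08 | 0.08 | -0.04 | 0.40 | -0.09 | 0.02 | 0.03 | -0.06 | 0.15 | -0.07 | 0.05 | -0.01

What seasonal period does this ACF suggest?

The largest autocorrelation is r_5 = 0.40, with a weaker echo at lag 10 (0.15); the remaining lags stay at or below 0.08.
The dominant spike at lag 5 indicates a seasonal period of 5.

5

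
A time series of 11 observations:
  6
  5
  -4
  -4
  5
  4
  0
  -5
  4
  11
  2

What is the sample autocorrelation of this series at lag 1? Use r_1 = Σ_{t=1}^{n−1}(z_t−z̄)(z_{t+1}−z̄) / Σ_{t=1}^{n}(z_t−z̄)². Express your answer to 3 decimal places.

Mean z̄ = (6 + 5 − 4 − 4 + 5 + 4 + 0 − 5 + 4 + 11 + 2)/11 = 2.1818
Numerator Σ_{t=1}^{10}(z_t−z̄)(z_{t+1}−z̄) = 32.3306
Denominator Σ(z_t−z̄)² = 247.6364
r_1 = 32.3306 / 247.6364 = 0.131

0.131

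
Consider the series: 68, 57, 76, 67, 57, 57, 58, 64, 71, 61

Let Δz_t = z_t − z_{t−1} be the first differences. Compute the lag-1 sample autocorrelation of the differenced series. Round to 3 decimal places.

First differences Δz: -11, 19, -9, -10, 0, 1, 6, 7, -10
Mean of differences = -0.7778
Numerator Σ(Δz_t−Δz̄)(Δz_{t+1}−Δz̄) = -301.7160
Denominator Σ(Δz_t−Δz̄)² = 843.5556
r_1(Δz) = -301.7160 / 843.5556 = -0.358

-0.358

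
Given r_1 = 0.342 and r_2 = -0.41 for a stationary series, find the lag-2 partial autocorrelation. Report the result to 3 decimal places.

-0.597

φ_{22} = (r_2 − r_1²) / (1 − r_1²)
r_1² = (0.342)² = 0.116964
Numerator = -0.41 − 0.1170 = -0.5270; denominator = 1 − 0.1170 = 0.8830
φ_{22} = -0.5270 / 0.8830 = -0.597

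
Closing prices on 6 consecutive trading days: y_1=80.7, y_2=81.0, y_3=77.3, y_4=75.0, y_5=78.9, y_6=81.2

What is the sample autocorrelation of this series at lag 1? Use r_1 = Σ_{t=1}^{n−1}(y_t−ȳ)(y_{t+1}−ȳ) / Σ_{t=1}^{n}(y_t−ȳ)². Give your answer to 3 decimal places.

0.230

Mean ȳ = (80.7 + 81.0 + 77.3 + 75.0 + 78.9 + 81.2)/6 = 79.0167
Deviations from mean: 1.6833, 1.9833, -1.7167, -4.0167, -0.1167, 2.1833
Numerator Σ_{t=1}^{5}(y_t−ȳ)(y_{t+1}−ȳ) = 7.0431
Denominator Σ(y_t−ȳ)² = 30.6283
r_1 = 7.0431 / 30.6283 = 0.230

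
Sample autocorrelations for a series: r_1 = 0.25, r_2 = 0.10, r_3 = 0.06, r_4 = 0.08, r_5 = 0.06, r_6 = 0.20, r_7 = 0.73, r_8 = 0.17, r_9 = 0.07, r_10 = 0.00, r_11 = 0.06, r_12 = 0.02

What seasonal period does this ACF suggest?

7

The largest autocorrelation is r_7 = 0.73; the remaining lags stay at or below 0.25. The elevated value at lag 1 (0.25), dropping to 0.10 at lag 2, reflects decaying short-term dependence rather than seasonality.
The dominant spike at lag 7 indicates a seasonal period of 7.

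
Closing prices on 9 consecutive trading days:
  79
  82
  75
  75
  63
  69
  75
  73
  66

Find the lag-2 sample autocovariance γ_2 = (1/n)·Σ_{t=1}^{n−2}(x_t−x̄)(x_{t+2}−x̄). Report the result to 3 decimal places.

-3.556

Mean x̄ = (79 + 82 + 75 + 75 + 63 + 69 + 75 + 73 + 66)/9 = 73.0000
Σ_{t=1}^{7}(x_t−x̄)(x_{t+2}−x̄) = -32.0000
γ_2 = -32.0000 / 9 = -3.556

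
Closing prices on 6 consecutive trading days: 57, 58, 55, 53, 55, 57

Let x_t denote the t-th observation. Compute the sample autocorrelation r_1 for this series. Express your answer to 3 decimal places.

0.266

Mean x̄ = (57 + 58 + 55 + 53 + 55 + 57)/6 = 55.8333
Deviations from mean: 1.1667, 2.1667, -0.8333, -2.8333, -0.8333, 1.1667
Σ(x_t−x̄)(x_{t+1}−x̄) = (2.5278) + (-1.8056) + (2.3611) + (2.3611) + (-0.9722) = 4.4722
Denominator Σ(x_t−x̄)² = 16.8333
r_1 = 4.4722 / 16.8333 = 0.266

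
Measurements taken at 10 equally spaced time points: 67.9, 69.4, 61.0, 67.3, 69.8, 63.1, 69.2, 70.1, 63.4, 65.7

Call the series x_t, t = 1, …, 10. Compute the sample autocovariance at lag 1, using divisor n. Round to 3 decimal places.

-3.329

Mean x̄ = (67.9 + 69.4 + 61.0 + 67.3 + 69.8 + 63.1 + 69.2 + 70.1 + 63.4 + 65.7)/10 = 66.6900
Σ_{t=1}^{9}(x_t−x̄)(x_{t+1}−x̄) = -33.2931
γ_1 = -33.2931 / 10 = -3.329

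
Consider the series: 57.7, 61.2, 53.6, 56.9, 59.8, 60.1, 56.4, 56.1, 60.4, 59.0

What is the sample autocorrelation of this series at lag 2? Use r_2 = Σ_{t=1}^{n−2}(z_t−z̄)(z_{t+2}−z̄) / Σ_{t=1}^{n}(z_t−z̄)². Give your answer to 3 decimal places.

Mean z̄ = (57.7 + 61.2 + 53.6 + 56.9 + 59.8 + 60.1 + 56.4 + 56.1 + 60.4 + 59.0)/10 = 58.1200
Numerator Σ_{t=1}^{8}(z_t−z̄)(z_{t+2}−z̄) = -24.4568
Denominator Σ(z_t−z̄)² = 51.3360
r_2 = -24.4568 / 51.3360 = -0.476

-0.476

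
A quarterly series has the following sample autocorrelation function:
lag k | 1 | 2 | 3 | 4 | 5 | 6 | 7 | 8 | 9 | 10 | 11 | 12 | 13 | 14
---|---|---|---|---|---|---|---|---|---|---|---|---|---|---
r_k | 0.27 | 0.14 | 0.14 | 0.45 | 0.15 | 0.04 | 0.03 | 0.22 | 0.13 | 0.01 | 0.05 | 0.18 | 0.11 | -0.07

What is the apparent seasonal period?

The largest autocorrelation is r_4 = 0.45; the remaining lags stay at or below 0.27. The elevated value at lag 1 (0.27), dropping to 0.14 at lag 2, reflects decaying short-term dependence rather than seasonality.
The dominant spike at lag 4 indicates a seasonal period of 4.

4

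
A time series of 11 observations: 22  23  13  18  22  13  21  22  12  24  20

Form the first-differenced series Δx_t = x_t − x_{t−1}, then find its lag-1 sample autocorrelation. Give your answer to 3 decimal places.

First differences Δx: 1, -10, 5, 4, -9, 8, 1, -10, 12, -4
Mean of differences = -0.2000
Numerator Σ(Δx_t−Δx̄)(Δx_{t+1}−Δx̄) = -317.8400
Denominator Σ(Δx_t−Δx̄)² = 547.6000
r_1(Δx) = -317.8400 / 547.6000 = -0.580

-0.580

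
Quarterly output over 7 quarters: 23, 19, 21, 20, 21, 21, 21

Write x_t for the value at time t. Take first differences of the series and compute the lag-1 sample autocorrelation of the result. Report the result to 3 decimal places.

-0.490

First differences Δx: -4, 2, -1, 1, 0, 0
Mean of differences = -0.3333
Numerator Σ(Δx_t−Δx̄)(Δx_{t+1}−Δx̄) = -10.4444
Denominator Σ(Δx_t−Δx̄)² = 21.3333
r_1(Δx) = -10.4444 / 21.3333 = -0.490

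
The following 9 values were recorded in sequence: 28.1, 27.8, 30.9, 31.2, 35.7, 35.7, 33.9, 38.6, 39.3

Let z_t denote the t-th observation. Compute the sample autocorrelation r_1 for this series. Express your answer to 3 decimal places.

0.586

Mean z̄ = (28.1 + 27.8 + 30.9 + 31.2 + 35.7 + 35.7 + 33.9 + 38.6 + 39.3)/9 = 33.4667
Numerator Σ_{t=1}^{8}(z_t−z̄)(z_{t+1}−z̄) = 83.8356
Denominator Σ(z_t−z̄)² = 143.1800
r_1 = 83.8356 / 143.1800 = 0.586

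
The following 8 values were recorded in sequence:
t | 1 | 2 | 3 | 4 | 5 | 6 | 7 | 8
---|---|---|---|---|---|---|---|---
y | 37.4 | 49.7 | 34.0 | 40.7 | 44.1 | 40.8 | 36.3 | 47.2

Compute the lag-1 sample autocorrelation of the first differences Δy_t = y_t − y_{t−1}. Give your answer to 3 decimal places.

-0.515

First differences Δy: 12.3, -15.7, 6.7, 3.4, -3.3, -4.5, 10.9
Mean of differences = 1.4000
Numerator Σ(Δy_t−Δȳ)(Δy_{t+1}−Δȳ) = -304.1400
Denominator Σ(Δy_t−Δȳ)² = 590.4600
r_1(Δy) = -304.1400 / 590.4600 = -0.515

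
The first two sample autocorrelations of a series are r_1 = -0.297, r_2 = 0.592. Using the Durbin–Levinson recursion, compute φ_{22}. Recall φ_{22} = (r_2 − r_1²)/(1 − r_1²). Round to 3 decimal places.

φ_{22} = (r_2 − r_1²) / (1 − r_1²)
r_1² = (-0.297)² = 0.088209
Numerator = 0.592 − 0.0882 = 0.5038; denominator = 1 − 0.0882 = 0.9118
φ_{22} = 0.5038 / 0.9118 = 0.553

0.553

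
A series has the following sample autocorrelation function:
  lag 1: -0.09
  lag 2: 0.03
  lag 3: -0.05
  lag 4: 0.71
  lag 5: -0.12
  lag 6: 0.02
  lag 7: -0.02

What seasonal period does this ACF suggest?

The largest autocorrelation is r_4 = 0.71; the remaining lags stay at or below 0.03.
The dominant spike at lag 4 indicates a seasonal period of 4.

4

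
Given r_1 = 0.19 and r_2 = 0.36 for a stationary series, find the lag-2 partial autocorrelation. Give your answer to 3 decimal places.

0.336

φ_{22} = (r_2 − r_1²) / (1 − r_1²)
r_1² = (0.19)² = 0.0361
Numerator = 0.36 − 0.0361 = 0.3239; denominator = 1 − 0.0361 = 0.9639
φ_{22} = 0.3239 / 0.9639 = 0.336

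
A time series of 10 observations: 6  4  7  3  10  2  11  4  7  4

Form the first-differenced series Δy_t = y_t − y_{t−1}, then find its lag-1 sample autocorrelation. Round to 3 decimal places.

-0.920

First differences Δy: -2, 3, -4, 7, -8, 9, -7, 3, -3
Mean of differences = -0.2222
Numerator Σ(Δy_t−Δȳ)(Δy_{t+1}−Δȳ) = -266.3827
Denominator Σ(Δy_t−Δȳ)² = 289.5556
r_1(Δy) = -266.3827 / 289.5556 = -0.920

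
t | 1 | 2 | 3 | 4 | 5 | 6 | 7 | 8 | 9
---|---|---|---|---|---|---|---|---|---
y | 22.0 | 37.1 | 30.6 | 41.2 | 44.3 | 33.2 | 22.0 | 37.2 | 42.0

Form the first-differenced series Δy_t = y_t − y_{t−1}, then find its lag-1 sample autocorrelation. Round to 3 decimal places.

-0.175

First differences Δy: 15.1, -6.5, 10.6, 3.1, -11.1, -11.2, 15.2, 4.8
Mean of differences = 2.5000
Numerator Σ(Δy_t−Δȳ)(Δy_{t+1}−Δȳ) = -148.0600
Denominator Σ(Δy_t−Δȳ)² = 844.9600
r_1(Δy) = -148.0600 / 844.9600 = -0.175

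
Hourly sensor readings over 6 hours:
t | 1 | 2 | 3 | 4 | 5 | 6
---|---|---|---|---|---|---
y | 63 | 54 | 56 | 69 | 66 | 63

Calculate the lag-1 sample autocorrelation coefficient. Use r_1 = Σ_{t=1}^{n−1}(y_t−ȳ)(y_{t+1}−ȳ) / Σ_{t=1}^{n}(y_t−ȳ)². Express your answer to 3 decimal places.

Mean ȳ = (63 + 54 + 56 + 69 + 66 + 63)/6 = 61.8333
Numerator Σ_{t=1}^{5}(y_t−ȳ)(y_{t+1}−ȳ) = 29.4722
Denominator Σ(y_t−ȳ)² = 166.8333
r_1 = 29.4722 / 166.8333 = 0.177

0.177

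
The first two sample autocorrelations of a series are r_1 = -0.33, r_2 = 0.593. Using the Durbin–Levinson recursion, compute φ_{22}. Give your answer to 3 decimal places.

φ_{22} = (r_2 − r_1²) / (1 − r_1²)
r_1² = (-0.33)² = 0.1089
Numerator = 0.593 − 0.1089 = 0.4841; denominator = 1 − 0.1089 = 0.8911
φ_{22} = 0.4841 / 0.8911 = 0.543

0.543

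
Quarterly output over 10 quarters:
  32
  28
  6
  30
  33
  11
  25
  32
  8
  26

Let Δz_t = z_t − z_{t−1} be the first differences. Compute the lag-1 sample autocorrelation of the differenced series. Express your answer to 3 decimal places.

First differences Δz: -4, -22, 24, 3, -22, 14, 7, -24, 18
Mean of differences = -0.6667
Numerator Σ(Δz_t−Δz̄)(Δz_{t+1}−Δz̄) = -1257.7778
Denominator Σ(Δz_t−Δz̄)² = 2710.0000
r_1(Δz) = -1257.7778 / 2710.0000 = -0.464

-0.464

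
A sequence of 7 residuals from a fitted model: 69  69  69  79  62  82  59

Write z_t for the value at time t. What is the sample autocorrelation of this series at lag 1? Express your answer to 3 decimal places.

Mean z̄ = (69 + 69 + 69 + 79 + 62 + 82 + 59)/7 = 69.8571
Deviations from mean: -0.8571, -0.8571, -0.8571, 9.1429, -7.8571, 12.1429, -10.8571
Numerator Σ_{t=1}^{6}(z_t−z̄)(z_{t+1}−z̄) = -305.4490
Denominator Σ(z_t−z̄)² = 412.8571
r_1 = -305.4490 / 412.8571 = -0.740

-0.740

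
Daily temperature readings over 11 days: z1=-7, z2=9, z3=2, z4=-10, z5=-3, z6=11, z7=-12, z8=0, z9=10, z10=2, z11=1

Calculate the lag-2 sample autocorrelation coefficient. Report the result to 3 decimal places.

-0.480

Mean z̄ = (-7 + 9 + 2 − 10 − 3 + 11 − 12 + 0 + 10 + 2 + 1)/11 = 0.2727
Numerator Σ_{t=1}^{9}(z_t−z̄)(z_{t+2}−z̄) = -293.6033
Denominator Σ(z_t−z̄)² = 612.1818
r_2 = -293.6033 / 612.1818 = -0.480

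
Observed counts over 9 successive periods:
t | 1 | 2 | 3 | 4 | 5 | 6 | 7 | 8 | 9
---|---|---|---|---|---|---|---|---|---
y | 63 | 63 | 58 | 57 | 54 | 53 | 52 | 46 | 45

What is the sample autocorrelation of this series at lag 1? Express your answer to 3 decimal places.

Mean ȳ = (63 + 63 + 58 + 57 + 54 + 53 + 52 + 46 + 45)/9 = 54.5556
Numerator Σ_{t=1}^{8}(y_t−ȳ)(y_{t+1}−ȳ) = 215.9136
Denominator Σ(y_t−ȳ)² = 334.2222
r_1 = 215.9136 / 334.2222 = 0.646

0.646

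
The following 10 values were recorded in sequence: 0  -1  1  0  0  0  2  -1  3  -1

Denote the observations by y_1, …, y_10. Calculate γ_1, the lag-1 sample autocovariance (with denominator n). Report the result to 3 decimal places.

Mean ȳ = (0 − 1 + 1 + 0 + 0 + 0 + 2 − 1 + 3 − 1)/10 = 0.3000
Σ_{t=1}^{9}(y_t−ȳ)(y_{t+1}−ȳ) = -10.2900
γ_1 = -10.2900 / 10 = -1.029

-1.029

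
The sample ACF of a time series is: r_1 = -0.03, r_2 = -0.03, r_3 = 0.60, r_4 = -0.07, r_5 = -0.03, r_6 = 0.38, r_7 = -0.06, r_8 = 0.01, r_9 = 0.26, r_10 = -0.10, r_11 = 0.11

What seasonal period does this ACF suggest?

3

The largest autocorrelation is r_3 = 0.60, with weaker echoes at lags 6 (0.38) and 9 (0.26); the remaining lags stay at or below 0.11.
The dominant spike at lag 3 indicates a seasonal period of 3.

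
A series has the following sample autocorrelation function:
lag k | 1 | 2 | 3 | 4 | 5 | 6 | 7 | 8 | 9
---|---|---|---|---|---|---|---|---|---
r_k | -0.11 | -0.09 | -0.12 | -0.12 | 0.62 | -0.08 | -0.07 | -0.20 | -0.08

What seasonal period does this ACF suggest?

5

The largest autocorrelation is r_5 = 0.62; the remaining lags stay at or below -0.07.
The dominant spike at lag 5 indicates a seasonal period of 5.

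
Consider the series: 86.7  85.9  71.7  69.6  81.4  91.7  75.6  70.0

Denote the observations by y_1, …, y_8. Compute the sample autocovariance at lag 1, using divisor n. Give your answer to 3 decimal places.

Mean ȳ = (86.7 + 85.9 + 71.7 + 69.6 + 81.4 + 91.7 + 75.6 + 70.0)/8 = 79.0750
Σ_{t=1}^{7}(y_t−ȳ)(y_{t+1}−ȳ) = 66.5719
γ_1 = 66.5719 / 8 = 8.321

8.321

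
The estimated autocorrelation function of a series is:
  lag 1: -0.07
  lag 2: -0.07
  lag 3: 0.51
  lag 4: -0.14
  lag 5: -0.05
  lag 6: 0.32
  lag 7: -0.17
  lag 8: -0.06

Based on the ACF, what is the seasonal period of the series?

The largest autocorrelation is r_3 = 0.51, with a weaker echo at lag 6 (0.32); the remaining lags stay at or below -0.05.
The dominant spike at lag 3 indicates a seasonal period of 3.

3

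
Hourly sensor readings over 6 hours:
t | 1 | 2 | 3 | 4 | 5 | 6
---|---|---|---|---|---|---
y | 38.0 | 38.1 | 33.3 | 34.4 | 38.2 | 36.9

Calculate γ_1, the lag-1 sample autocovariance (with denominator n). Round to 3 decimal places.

Mean ȳ = (38.0 + 38.1 + 33.3 + 34.4 + 38.2 + 36.9)/6 = 36.4833
Σ_{t=1}^{5}(y_t−ȳ)(y_{t+1}−ȳ) = 1.0764
γ_1 = 1.0764 / 6 = 0.179

0.179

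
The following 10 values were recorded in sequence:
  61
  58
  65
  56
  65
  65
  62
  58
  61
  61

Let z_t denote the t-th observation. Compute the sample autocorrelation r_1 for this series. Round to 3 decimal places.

-0.387

Mean z̄ = (61 + 58 + 65 + 56 + 65 + 65 + 62 + 58 + 61 + 61)/10 = 61.2000
Numerator Σ_{t=1}^{9}(z_t−z̄)(z_{t+1}−z̄) = -35.4400
Denominator Σ(z_t−z̄)² = 91.6000
r_1 = -35.4400 / 91.6000 = -0.387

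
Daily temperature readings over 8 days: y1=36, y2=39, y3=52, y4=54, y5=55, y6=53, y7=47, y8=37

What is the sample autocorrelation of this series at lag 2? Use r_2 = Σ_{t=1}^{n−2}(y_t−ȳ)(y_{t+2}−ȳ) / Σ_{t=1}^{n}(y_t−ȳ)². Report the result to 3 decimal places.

-0.174

Mean ȳ = (36 + 39 + 52 + 54 + 55 + 53 + 47 + 37)/8 = 46.6250
Deviations from mean: -10.6250, -7.6250, 5.3750, 7.3750, 8.3750, 6.3750, 0.3750, -9.6250
Σ(y_t−ȳ)(y_{t+2}−ȳ) = (-57.1094) + (-56.2344) + (45.0156) + (47.0156) + (3.1406) + (-61.3594) = -79.5313
Denominator Σ(y_t−ȳ)² = 457.8750
r_2 = -79.5313 / 457.8750 = -0.174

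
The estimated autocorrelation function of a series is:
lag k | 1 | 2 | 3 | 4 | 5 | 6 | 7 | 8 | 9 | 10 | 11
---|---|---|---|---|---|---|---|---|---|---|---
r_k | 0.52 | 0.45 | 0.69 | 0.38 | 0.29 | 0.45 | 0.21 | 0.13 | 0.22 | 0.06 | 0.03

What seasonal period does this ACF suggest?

The largest autocorrelation is r_3 = 0.69; the remaining lags stay at or below 0.52. The elevated value at lag 1 (0.52), dropping to 0.45 at lag 2, reflects decaying short-term dependence rather than seasonality.
The dominant spike at lag 3 indicates a seasonal period of 3.

3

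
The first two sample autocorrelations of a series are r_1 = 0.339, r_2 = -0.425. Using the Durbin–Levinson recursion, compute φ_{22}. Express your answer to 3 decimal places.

φ_{22} = (r_2 − r_1²) / (1 − r_1²)
r_1² = (0.339)² = 0.114921
Numerator = -0.425 − 0.1149 = -0.5399; denominator = 1 − 0.1149 = 0.8851
φ_{22} = -0.5399 / 0.8851 = -0.610

-0.610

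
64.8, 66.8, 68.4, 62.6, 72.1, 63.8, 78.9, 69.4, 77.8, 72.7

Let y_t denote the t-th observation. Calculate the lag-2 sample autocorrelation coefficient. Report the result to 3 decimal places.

0.574

Mean ȳ = (64.8 + 66.8 + 68.4 + 62.6 + 72.1 + 63.8 + 78.9 + 69.4 + 77.8 + 72.7)/10 = 69.7300
Numerator Σ_{t=1}^{8}(y_t−ȳ)(y_{t+2}−ȳ) = 163.2882
Denominator Σ(y_t−ȳ)² = 284.4210
r_2 = 163.2882 / 284.4210 = 0.574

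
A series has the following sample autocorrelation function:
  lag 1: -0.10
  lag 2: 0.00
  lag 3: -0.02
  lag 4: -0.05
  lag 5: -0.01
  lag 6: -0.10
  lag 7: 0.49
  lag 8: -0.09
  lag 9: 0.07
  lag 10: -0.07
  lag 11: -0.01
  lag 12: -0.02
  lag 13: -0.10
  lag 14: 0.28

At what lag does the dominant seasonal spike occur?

7

The largest autocorrelation is r_7 = 0.49, with a weaker echo at lag 14 (0.28); the remaining lags stay at or below 0.07.
The dominant spike at lag 7 indicates a seasonal period of 7.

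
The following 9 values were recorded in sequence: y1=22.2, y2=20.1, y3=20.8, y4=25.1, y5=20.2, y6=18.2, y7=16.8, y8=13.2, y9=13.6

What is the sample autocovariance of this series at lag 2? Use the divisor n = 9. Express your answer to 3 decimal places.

Mean ȳ = (22.2 + 20.1 + 20.8 + 25.1 + 20.2 + 18.2 + 16.8 + 13.2 + 13.6)/9 = 18.9111
Σ_{t=1}^{7}(y_t−ȳ)(y_{t+2}−ȳ) = 24.1564
γ_2 = 24.1564 / 9 = 2.684

2.684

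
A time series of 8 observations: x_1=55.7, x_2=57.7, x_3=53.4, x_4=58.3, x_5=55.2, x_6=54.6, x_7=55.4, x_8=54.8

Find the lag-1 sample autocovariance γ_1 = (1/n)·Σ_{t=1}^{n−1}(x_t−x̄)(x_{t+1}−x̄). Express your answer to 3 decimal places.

Mean x̄ = (55.7 + 57.7 + 53.4 + 58.3 + 55.2 + 54.6 + 55.4 + 54.8)/8 = 55.6375
Σ_{t=1}^{7}(x_t−x̄)(x_{t+1}−x̄) = -10.7089
γ_1 = -10.7089 / 8 = -1.339

-1.339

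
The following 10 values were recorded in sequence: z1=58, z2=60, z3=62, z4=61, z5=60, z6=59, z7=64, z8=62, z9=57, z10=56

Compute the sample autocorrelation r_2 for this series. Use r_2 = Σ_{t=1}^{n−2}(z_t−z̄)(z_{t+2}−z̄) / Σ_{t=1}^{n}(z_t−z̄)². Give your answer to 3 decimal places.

-0.478

Mean z̄ = (58 + 60 + 62 + 61 + 60 + 59 + 64 + 62 + 57 + 56)/10 = 59.9000
Numerator Σ_{t=1}^{8}(z_t−z̄)(z_{t+2}−z̄) = -26.2200
Denominator Σ(z_t−z̄)² = 54.9000
r_2 = -26.2200 / 54.9000 = -0.478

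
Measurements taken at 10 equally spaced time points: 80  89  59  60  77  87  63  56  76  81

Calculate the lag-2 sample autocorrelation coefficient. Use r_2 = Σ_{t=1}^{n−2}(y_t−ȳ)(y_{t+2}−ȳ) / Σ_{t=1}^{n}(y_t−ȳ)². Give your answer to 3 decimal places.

Mean ȳ = (80 + 89 + 59 + 60 + 77 + 87 + 63 + 56 + 76 + 81)/10 = 72.8000
Numerator Σ_{t=1}^{8}(y_t−ȳ)(y_{t+2}−ȳ) = -995.2800
Denominator Σ(y_t−ȳ)² = 1343.6000
r_2 = -995.2800 / 1343.6000 = -0.741

-0.741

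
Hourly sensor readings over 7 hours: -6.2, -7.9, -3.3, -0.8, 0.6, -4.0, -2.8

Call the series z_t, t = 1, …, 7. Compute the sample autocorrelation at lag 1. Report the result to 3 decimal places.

0.392

Mean z̄ = (-6.2 − 7.9 − 3.3 − 0.8 + 0.6 − 4.0 − 2.8)/7 = -3.4857
Deviations from mean: -2.7143, -4.4143, 0.1857, 2.6857, 4.0857, -0.5143, 0.6857
Σ(z_t−z̄)(z_{t+1}−z̄) = (11.9816) + (-0.8198) + (0.4988) + (10.9731) + (-2.1012) + (-0.3527) = 20.1798
Denominator Σ(z_t−z̄)² = 51.5286
r_1 = 20.1798 / 51.5286 = 0.392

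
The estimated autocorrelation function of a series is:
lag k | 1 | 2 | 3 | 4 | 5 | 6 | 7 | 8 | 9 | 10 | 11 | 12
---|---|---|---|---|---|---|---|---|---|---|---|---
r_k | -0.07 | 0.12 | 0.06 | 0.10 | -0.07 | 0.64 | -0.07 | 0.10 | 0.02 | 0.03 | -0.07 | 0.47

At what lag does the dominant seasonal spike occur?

6

The largest autocorrelation is r_6 = 0.64, with a weaker echo at lag 12 (0.47); the remaining lags stay at or below 0.12.
The dominant spike at lag 6 indicates a seasonal period of 6.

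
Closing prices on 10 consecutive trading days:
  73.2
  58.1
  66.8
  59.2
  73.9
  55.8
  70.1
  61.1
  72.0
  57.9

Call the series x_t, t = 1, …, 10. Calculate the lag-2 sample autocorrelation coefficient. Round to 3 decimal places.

0.588

Mean x̄ = (73.2 + 58.1 + 66.8 + 59.2 + 73.9 + 55.8 + 70.1 + 61.1 + 72.0 + 57.9)/10 = 64.8100
Numerator Σ_{t=1}^{8}(x_t−x̄)(x_{t+2}−x̄) = 268.1588
Denominator Σ(x_t−x̄)² = 455.8490
r_2 = 268.1588 / 455.8490 = 0.588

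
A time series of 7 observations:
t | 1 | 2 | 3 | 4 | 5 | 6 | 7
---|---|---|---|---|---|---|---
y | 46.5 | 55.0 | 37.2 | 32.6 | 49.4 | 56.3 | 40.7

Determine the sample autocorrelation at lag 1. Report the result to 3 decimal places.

Mean ȳ = (46.5 + 55.0 + 37.2 + 32.6 + 49.4 + 56.3 + 40.7)/7 = 45.3857
Deviations from mean: 1.1143, 9.6143, -8.1857, -12.7857, 4.0143, 10.9143, -4.6857
Numerator Σ_{t=1}^{6}(y_t−ȳ)(y_{t+1}−ȳ) = -21.9802
Denominator Σ(y_t−ȳ)² = 481.3486
r_1 = -21.9802 / 481.3486 = -0.046

-0.046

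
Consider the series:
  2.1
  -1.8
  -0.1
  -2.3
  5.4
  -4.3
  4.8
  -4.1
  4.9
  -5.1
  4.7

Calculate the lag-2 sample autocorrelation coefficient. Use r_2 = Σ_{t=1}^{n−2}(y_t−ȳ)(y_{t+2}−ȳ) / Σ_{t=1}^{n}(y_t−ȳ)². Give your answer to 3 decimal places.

0.716

Mean ȳ = (2.1 − 1.8 − 0.1 − 2.3 + 5.4 − 4.3 + 4.8 − 4.1 + 4.9 − 5.1 + 4.7)/11 = 0.3818
Numerator Σ_{t=1}^{9}(y_t−ȳ)(y_{t+2}−ȳ) = 122.3566
Denominator Σ(y_t−ȳ)² = 170.9564
r_2 = 122.3566 / 170.9564 = 0.716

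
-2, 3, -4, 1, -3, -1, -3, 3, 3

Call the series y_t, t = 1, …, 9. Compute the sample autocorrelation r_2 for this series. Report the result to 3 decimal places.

Mean ȳ = (-2 + 3 − 4 + 1 − 3 − 1 − 3 + 3 + 3)/9 = -0.3333
Σ(y_t−ȳ)(y_{t+2}−ȳ) = (6.1111) + (4.4444) + (9.7778) + (-0.8889) + (7.1111) + (-2.2222) + (-8.8889) = 15.4444
Denominator Σ(y_t−ȳ)² = 66.0000
r_2 = 15.4444 / 66.0000 = 0.234

0.234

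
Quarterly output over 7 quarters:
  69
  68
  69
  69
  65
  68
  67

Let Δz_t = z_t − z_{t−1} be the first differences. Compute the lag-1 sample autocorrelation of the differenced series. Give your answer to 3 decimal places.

-0.589

First differences Δz: -1, 1, 0, -4, 3, -1
Mean of differences = -0.3333
Numerator Σ(Δz_t−Δz̄)(Δz_{t+1}−Δz̄) = -16.1111
Denominator Σ(Δz_t−Δz̄)² = 27.3333
r_1(Δz) = -16.1111 / 27.3333 = -0.589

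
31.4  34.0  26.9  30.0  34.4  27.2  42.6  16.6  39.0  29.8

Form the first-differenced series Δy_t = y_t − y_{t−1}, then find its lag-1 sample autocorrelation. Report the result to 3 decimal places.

First differences Δy: 2.6, -7.1, 3.1, 4.4, -7.2, 15.4, -26.0, 22.4, -9.2
Mean of differences = -0.1778
Numerator Σ(Δy_t−Δȳ)(Δy_{t+1}−Δȳ) = -1357.4127
Denominator Σ(Δy_t−Δȳ)² = 1637.2556
r_1(Δy) = -1357.4127 / 1637.2556 = -0.829

-0.829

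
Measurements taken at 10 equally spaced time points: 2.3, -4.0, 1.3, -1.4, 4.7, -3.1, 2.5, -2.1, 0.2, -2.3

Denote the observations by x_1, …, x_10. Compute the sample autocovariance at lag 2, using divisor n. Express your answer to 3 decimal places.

Mean x̄ = (2.3 − 4.0 + 1.3 − 1.4 + 4.7 − 3.1 + 2.5 − 2.1 + 0.2 − 2.3)/10 = -0.1900
Σ_{t=1}^{8}(x_t−x̄)(x_{t+2}−x̄) = 42.9188
γ_2 = 42.9188 / 10 = 4.292

4.292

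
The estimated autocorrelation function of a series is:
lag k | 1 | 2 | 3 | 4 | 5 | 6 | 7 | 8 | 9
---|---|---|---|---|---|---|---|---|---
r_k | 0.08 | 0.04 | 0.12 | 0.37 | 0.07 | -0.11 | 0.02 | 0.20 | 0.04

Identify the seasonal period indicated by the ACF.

4

The largest autocorrelation is r_4 = 0.37, with a weaker echo at lag 8 (0.20); the remaining lags stay at or below 0.12.
The dominant spike at lag 4 indicates a seasonal period of 4.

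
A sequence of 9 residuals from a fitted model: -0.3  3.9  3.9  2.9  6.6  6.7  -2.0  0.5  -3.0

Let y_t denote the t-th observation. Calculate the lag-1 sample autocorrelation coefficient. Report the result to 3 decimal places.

Mean ȳ = (-0.3 + 3.9 + 3.9 + 2.9 + 6.6 + 6.7 − 2.0 + 0.5 − 3.0)/9 = 2.1333
Numerator Σ_{t=1}^{8}(y_t−ȳ)(y_{t+1}−ȳ) = 20.2589
Denominator Σ(y_t−ȳ)² = 99.6600
r_1 = 20.2589 / 99.6600 = 0.203

0.203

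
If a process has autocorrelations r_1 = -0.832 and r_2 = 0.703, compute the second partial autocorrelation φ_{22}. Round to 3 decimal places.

0.035

φ_{22} = (r_2 − r_1²) / (1 − r_1²)
r_1² = (-0.832)² = 0.692224
Numerator = 0.703 − 0.6922 = 0.0108; denominator = 1 − 0.6922 = 0.3078
φ_{22} = 0.0108 / 0.3078 = 0.035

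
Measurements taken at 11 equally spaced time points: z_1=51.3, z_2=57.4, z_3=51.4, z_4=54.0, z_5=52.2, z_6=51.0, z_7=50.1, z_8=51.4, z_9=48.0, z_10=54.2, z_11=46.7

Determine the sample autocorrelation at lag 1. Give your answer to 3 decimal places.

Mean z̄ = (51.3 + 57.4 + 51.4 + 54.0 + 52.2 + 51.0 + 50.1 + 51.4 + 48.0 + 54.2 + 46.7)/11 = 51.6091
Numerator Σ_{t=1}^{10}(z_t−z̄)(z_{t+1}−z̄) = -22.5283
Denominator Σ(z_t−z̄)² = 86.2691
r_1 = -22.5283 / 86.2691 = -0.261

-0.261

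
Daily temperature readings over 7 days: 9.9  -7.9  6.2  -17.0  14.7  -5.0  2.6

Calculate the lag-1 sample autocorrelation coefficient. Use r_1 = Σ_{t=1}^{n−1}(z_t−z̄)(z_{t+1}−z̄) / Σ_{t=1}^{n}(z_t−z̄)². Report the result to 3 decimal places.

Mean z̄ = (9.9 − 7.9 + 6.2 − 17.0 + 14.7 − 5.0 + 2.6)/7 = 0.5000
Deviations from mean: 9.4000, -8.4000, 5.7000, -17.5000, 14.2000, -5.5000, 2.1000
Σ(z_t−z̄)(z_{t+1}−z̄) = (-78.9600) + (-47.8800) + (-99.7500) + (-248.5000) + (-78.1000) + (-11.5500) = -564.7400
Denominator Σ(z_t−z̄)² = 733.9600
r_1 = -564.7400 / 733.9600 = -0.769

-0.769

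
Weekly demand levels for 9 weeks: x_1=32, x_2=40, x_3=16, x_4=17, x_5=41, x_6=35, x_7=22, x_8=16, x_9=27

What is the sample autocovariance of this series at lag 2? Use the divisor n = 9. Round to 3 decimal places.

Mean x̄ = (32 + 40 + 16 + 17 + 41 + 35 + 22 + 16 + 27)/9 = 27.3333
Σ_{t=1}^{7}(x_t−x̄)(x_{t+2}−x̄) = -575.8889
γ_2 = -575.8889 / 9 = -63.988

-63.988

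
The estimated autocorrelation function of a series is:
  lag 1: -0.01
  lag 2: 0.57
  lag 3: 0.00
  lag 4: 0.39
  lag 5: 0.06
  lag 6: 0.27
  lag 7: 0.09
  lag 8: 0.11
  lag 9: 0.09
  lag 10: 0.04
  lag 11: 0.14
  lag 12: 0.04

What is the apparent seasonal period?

The largest autocorrelation is r_2 = 0.57, with weaker echoes at lags 4 (0.39) and 6 (0.27); the remaining lags stay at or below 0.14.
The dominant spike at lag 2 indicates a seasonal period of 2.

2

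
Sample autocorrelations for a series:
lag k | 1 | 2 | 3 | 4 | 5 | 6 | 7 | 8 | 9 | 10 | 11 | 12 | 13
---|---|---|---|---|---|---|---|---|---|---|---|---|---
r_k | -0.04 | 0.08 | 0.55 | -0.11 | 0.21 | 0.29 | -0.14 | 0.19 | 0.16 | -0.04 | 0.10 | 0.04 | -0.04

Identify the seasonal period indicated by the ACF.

The largest autocorrelation is r_3 = 0.55, with a weaker echo at lag 6 (0.29); the remaining lags stay at or below 0.21.
The dominant spike at lag 3 indicates a seasonal period of 3.

3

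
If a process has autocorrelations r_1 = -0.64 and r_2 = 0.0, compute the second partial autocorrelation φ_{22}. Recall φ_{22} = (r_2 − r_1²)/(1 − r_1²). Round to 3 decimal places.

-0.694

φ_{22} = (r_2 − r_1²) / (1 − r_1²)
r_1² = (-0.64)² = 0.4096
Numerator = 0.0 − 0.4096 = -0.4096; denominator = 1 − 0.4096 = 0.5904
φ_{22} = -0.4096 / 0.5904 = -0.694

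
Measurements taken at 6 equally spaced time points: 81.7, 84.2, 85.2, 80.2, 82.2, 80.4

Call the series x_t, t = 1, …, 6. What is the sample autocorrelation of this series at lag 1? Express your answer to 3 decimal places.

Mean x̄ = (81.7 + 84.2 + 85.2 + 80.2 + 82.2 + 80.4)/6 = 82.3167
Σ(x_t−x̄)(x_{t+1}−x̄) = (-1.1614) + (5.4303) + (-6.1031) + (0.2469) + (0.2236) = -1.3636
Denominator Σ(x_t−x̄)² = 20.4083
r_1 = -1.3636 / 20.4083 = -0.067

-0.067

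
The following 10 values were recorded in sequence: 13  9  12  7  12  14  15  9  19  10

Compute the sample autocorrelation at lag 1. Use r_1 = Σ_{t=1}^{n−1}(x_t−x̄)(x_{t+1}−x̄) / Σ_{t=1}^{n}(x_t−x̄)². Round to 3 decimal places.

-0.373

Mean x̄ = (13 + 9 + 12 + 7 + 12 + 14 + 15 + 9 + 19 + 10)/10 = 12.0000
Numerator Σ_{t=1}^{9}(x_t−x̄)(x_{t+1}−x̄) = -41.0000
Denominator Σ(x_t−x̄)² = 110.0000
r_1 = -41.0000 / 110.0000 = -0.373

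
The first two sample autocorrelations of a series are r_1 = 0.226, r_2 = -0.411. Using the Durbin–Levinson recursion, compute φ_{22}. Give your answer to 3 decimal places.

-0.487

φ_{22} = (r_2 − r_1²) / (1 − r_1²)
r_1² = (0.226)² = 0.051076
Numerator = -0.411 − 0.0511 = -0.4621; denominator = 1 − 0.0511 = 0.9489
φ_{22} = -0.4621 / 0.9489 = -0.487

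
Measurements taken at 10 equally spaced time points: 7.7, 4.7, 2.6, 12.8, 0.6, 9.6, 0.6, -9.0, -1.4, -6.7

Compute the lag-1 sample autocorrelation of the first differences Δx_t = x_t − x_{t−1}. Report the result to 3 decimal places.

First differences Δx: -3.0, -2.1, 10.2, -12.2, 9.0, -9.0, -9.6, 7.6, -5.3
Mean of differences = -1.6000
Numerator Σ(Δx_t−Δx̄)(Δx_{t+1}−Δx̄) = -369.5200
Denominator Σ(Δx_t−Δx̄)² = 583.2600
r_1(Δx) = -369.5200 / 583.2600 = -0.634

-0.634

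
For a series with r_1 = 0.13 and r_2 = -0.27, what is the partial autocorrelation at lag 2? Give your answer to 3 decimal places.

-0.292

φ_{22} = (r_2 − r_1²) / (1 − r_1²)
r_1² = (0.13)² = 0.0169
Numerator = -0.27 − 0.0169 = -0.2869; denominator = 1 − 0.0169 = 0.9831
φ_{22} = -0.2869 / 0.9831 = -0.292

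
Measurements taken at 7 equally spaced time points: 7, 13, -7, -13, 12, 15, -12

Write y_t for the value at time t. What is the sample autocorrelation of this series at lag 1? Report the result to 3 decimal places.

Mean ȳ = (7 + 13 − 7 − 13 + 12 + 15 − 12)/7 = 2.1429
Deviations from mean: 4.8571, 10.8571, -9.1429, -15.1429, 9.8571, 12.8571, -14.1429
Numerator Σ_{t=1}^{6}(y_t−ȳ)(y_{t+1}−ȳ) = -112.4490
Denominator Σ(y_t−ȳ)² = 916.8571
r_1 = -112.4490 / 916.8571 = -0.123

-0.123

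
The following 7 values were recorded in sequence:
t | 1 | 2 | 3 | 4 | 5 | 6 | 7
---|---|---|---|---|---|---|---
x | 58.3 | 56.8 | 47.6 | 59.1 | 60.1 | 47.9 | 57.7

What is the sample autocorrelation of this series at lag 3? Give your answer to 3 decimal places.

Mean x̄ = (58.3 + 56.8 + 47.6 + 59.1 + 60.1 + 47.9 + 57.7)/7 = 55.3571
Deviations from mean: 2.9429, 1.4429, -7.7571, 3.7429, 4.7429, -7.4571, 2.3429
Numerator Σ_{t=1}^{4}(x_t−x̄)(x_{t+3}−x̄) = 84.4731
Denominator Σ(x_t−x̄)² = 168.5171
r_3 = 84.4731 / 168.5171 = 0.501

0.501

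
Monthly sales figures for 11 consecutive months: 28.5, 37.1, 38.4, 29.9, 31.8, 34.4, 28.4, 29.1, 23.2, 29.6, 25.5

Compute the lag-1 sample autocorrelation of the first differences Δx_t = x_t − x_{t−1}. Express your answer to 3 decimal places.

First differences Δx: 8.6, 1.3, -8.5, 1.9, 2.6, -6.0, 0.7, -5.9, 6.4, -4.1
Mean of differences = -0.3000
Numerator Σ(Δx_t−Δx̄)(Δx_{t+1}−Δx̄) = -101.3500
Denominator Σ(Δx_t−Δx̄)² = 286.4400
r_1(Δx) = -101.3500 / 286.4400 = -0.354

-0.354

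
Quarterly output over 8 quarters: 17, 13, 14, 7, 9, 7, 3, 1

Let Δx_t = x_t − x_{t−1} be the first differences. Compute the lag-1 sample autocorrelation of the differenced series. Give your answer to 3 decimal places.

First differences Δx: -4, 1, -7, 2, -2, -4, -2
Mean of differences = -2.2857
Numerator Σ(Δx_t−Δx̄)(Δx_{t+1}−Δx̄) = -41.0816
Denominator Σ(Δx_t−Δx̄)² = 57.4286
r_1(Δx) = -41.0816 / 57.4286 = -0.715

-0.715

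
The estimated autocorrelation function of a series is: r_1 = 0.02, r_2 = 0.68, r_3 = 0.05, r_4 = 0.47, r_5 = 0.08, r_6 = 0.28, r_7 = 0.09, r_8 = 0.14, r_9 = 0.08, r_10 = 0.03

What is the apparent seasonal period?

2

The largest autocorrelation is r_2 = 0.68, with weaker echoes at lags 4 (0.47) and 6 (0.28); the remaining lags stay at or below 0.14.
The dominant spike at lag 2 indicates a seasonal period of 2.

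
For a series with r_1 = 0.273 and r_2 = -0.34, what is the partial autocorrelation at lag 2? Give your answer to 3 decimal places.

-0.448

φ_{22} = (r_2 − r_1²) / (1 − r_1²)
r_1² = (0.273)² = 0.074529
Numerator = -0.34 − 0.0745 = -0.4145; denominator = 1 − 0.0745 = 0.9255
φ_{22} = -0.4145 / 0.9255 = -0.448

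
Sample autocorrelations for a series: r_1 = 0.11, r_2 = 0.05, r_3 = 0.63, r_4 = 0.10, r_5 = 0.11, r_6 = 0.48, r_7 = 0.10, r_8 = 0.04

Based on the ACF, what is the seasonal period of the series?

The largest autocorrelation is r_3 = 0.63, with a weaker echo at lag 6 (0.48); the remaining lags stay at or below 0.11.
The dominant spike at lag 3 indicates a seasonal period of 3.

3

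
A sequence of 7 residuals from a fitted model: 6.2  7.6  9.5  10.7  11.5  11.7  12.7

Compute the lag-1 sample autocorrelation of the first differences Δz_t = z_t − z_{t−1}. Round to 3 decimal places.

First differences Δz: 1.4, 1.9, 1.2, 0.8, 0.2, 1.0
Mean of differences = 1.0833
Numerator Σ(Δz_t−Δz̄)(Δz_{t+1}−Δz̄) = 0.6447
Denominator Σ(Δz_t−Δz̄)² = 1.6483
r_1(Δz) = 0.6447 / 1.6483 = 0.391

0.391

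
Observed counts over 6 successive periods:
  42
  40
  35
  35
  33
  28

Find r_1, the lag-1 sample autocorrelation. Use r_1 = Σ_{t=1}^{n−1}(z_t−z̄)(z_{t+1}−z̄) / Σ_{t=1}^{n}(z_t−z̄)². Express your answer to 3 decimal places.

Mean z̄ = (42 + 40 + 35 + 35 + 33 + 28)/6 = 35.5000
Numerator Σ_{t=1}^{5}(z_t−z̄)(z_{t+1}−z̄) = 47.2500
Denominator Σ(z_t−z̄)² = 125.5000
r_1 = 47.2500 / 125.5000 = 0.376

0.376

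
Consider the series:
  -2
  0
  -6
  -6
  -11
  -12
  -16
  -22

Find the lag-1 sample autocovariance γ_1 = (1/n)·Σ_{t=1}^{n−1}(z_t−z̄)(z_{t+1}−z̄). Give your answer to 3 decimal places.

26.498

Mean z̄ = (-2 + 0 − 6 − 6 − 11 − 12 − 16 − 22)/8 = -9.3750
Σ_{t=1}^{7}(z_t−z̄)(z_{t+1}−z̄) = 211.9844
γ_1 = 211.9844 / 8 = 26.498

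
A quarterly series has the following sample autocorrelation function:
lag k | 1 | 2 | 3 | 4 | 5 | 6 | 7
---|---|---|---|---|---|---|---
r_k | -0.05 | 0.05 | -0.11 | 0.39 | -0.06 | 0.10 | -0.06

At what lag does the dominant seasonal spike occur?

4

The largest autocorrelation is r_4 = 0.39; the remaining lags stay at or below 0.10.
The dominant spike at lag 4 indicates a seasonal period of 4.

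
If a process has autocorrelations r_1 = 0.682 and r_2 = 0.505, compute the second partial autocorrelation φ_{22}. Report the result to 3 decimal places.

φ_{22} = (r_2 − r_1²) / (1 − r_1²)
r_1² = (0.682)² = 0.465124
Numerator = 0.505 − 0.4651 = 0.0399; denominator = 1 − 0.4651 = 0.5349
φ_{22} = 0.0399 / 0.5349 = 0.075

0.075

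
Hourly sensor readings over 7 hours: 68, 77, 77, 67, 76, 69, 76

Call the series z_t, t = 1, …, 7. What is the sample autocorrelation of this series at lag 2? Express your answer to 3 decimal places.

0.009

Mean z̄ = (68 + 77 + 77 + 67 + 76 + 69 + 76)/7 = 72.8571
Deviations from mean: -4.8571, 4.1429, 4.1429, -5.8571, 3.1429, -3.8571, 3.1429
Numerator Σ_{t=1}^{5}(z_t−z̄)(z_{t+2}−z̄) = 1.1020
Denominator Σ(z_t−z̄)² = 126.8571
r_2 = 1.1020 / 126.8571 = 0.009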